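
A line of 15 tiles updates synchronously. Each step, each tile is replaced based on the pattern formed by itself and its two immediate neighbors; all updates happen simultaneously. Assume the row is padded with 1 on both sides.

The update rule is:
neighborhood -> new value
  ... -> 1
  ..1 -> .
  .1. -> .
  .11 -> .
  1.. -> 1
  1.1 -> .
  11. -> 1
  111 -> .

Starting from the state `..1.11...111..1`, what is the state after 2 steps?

1111...111..11.

1....111...11..
1111...111..11.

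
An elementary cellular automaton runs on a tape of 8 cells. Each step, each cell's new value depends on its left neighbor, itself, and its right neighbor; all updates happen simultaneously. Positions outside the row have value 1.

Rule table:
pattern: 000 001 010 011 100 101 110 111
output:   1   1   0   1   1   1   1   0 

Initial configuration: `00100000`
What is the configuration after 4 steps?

11011111
01110000
11011111  (repeats step 1; period 2)
step 4: 01110000

01110000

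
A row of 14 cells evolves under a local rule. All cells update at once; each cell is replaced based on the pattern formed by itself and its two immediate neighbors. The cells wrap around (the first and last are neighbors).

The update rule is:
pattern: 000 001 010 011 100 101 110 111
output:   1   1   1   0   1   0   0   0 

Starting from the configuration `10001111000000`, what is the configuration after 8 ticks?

00001111000000

11110000111111
00001111000000
11110000111111  (repeats tick 1; period 2)
tick 8: 00001111000000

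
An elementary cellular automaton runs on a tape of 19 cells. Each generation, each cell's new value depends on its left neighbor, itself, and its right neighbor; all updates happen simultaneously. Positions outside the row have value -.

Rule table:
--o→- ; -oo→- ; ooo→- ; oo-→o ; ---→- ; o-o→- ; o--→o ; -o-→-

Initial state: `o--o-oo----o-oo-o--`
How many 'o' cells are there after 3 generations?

-o----oo------o--o-
--o----oo------o--o
---o----oo------o--
count of o: 4

4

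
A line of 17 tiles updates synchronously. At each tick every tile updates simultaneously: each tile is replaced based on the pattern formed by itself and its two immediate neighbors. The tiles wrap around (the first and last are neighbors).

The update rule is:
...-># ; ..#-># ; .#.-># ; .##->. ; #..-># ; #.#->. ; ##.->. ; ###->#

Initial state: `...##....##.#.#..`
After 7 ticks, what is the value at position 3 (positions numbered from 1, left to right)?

tick 1: ###..####...#.###
tick 2: ##.##.##.####..##
tick 3: #.........##.##.#
tick 4: .#########.......
tick 5: #.#######.#######
tick 6: ...#####...######
tick 7: ###.###.###.####.
position 3 holds #

#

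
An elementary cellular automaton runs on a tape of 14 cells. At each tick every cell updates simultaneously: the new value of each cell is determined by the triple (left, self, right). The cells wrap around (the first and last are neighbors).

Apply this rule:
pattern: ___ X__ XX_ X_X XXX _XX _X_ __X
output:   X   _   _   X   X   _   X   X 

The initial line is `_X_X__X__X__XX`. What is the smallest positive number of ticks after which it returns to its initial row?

28

XXXX_XX_XX_X__
_XX_X__X__XX_X
X__XX_XX_X__XX
__X__X__XX_X_X
_XX_XX_X__XXXX
X__X__XX_X_XX_
X_XX_X__XXX__X
_X__XX_X_X__X_
XX_X__XXXX_XX_
__XX_X_XX_X__X
_X__XXX__XX_XX
XX_X_X__X__X__
__XXXX_XX_XX_X
_X_XX_X__X__XX
XXX__XX_XX_X__
_X__X__X__XX_X
XX_XX_XX_X__XX
X_X__X__XX_X_X
_XX_XX_X__XXX_
X__X__XX_X_X__
X_XX_X__XXXX_X
_X__XX_X_XX_X_
XX_X__XXX__XX_
__XX_X_X__X__X
_X__XXXX_XX_XX
XX_X_XX_X__X__
__XXX__XX_XX_X
_X_X__X__X__XX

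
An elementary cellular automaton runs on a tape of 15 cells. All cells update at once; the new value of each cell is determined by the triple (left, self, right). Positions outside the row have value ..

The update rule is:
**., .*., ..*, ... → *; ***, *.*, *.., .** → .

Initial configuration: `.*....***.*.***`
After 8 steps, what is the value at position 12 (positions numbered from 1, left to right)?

.

**.***..*.*...*
.*...*.**.*.***
**.***..*.*...*  (repeats step 1; period 2)
step 8: .*...*.**.*.***
position 12 holds .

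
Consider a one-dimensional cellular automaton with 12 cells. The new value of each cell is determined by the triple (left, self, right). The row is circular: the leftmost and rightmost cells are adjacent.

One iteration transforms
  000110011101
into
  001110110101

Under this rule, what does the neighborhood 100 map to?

0

At position 0 the neighborhood is 100; the next row has 0 there.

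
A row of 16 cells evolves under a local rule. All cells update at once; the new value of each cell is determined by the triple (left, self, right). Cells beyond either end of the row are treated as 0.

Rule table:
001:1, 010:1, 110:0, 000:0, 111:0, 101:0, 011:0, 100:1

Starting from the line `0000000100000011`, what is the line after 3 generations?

0000111011110001

0000001110000100
0000010001001110
0000111011110001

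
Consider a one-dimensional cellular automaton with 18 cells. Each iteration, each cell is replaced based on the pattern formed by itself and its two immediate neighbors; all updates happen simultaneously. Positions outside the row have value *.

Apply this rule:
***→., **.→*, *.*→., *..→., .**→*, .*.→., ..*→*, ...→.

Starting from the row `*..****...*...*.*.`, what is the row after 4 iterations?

*.**..*...*....**.

*.**..*..*...*....
*.**.*..*...*....*
*.**...*...*....**
*.**..*...*....**.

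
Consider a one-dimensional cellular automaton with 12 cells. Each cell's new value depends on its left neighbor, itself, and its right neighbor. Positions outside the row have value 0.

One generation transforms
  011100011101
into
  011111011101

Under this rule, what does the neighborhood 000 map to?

At position 5 the neighborhood is 000; the next row has 1 there.

1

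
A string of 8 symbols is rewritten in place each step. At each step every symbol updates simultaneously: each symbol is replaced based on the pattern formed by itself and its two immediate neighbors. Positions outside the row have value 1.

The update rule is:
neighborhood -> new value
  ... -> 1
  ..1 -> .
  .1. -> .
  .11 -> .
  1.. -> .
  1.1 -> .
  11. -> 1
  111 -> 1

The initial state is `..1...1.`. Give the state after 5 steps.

step 1: ....1...
step 2: .11...1.
step 3: ..1.1...
step 4: ......1.
step 5: .1111...

.1111...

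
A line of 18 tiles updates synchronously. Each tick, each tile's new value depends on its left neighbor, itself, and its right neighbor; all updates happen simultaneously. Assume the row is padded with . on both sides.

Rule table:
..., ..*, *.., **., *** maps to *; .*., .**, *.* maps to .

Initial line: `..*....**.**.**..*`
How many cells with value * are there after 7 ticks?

12

tick 1: **.****.*..*..***.
tick 2: .*..***..**.**.***
tick 3: *.**.****.*..*..**
tick 4: ...*..***..**.**.*
tick 5: ***.**.****.*..*..
tick 6: .**..*..***..**.**
tick 7: *.***.**.****.*..*
count of *: 12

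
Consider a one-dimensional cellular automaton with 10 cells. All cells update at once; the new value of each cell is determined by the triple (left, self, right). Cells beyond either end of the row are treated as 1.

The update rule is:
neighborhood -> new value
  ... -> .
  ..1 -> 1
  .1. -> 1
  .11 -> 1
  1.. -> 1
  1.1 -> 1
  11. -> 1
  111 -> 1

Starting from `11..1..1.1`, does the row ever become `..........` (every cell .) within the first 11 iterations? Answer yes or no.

no

iteration 1: 1111111111
iteration 2: 1111111111  (fixed point — unchanged through iteration 11)
iteration 11 is 1111111111, still not uniform .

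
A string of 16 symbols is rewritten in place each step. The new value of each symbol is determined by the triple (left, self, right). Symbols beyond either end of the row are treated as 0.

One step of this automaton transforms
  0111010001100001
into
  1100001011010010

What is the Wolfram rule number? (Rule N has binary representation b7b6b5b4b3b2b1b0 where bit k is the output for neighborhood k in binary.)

position 2: 111 → 0  (bit 7 = 0)
position 3: 110 → 0  (bit 6 = 0)
position 4: 101 → 0  (bit 5 = 0)
position 6: 100 → 1  (bit 4 = 1)
position 1: 011 → 1  (bit 3 = 1)
position 5: 010 → 0  (bit 2 = 0)
position 0: 001 → 1  (bit 1 = 1)
position 7: 000 → 0  (bit 0 = 0)
bits b7..b0 = 00011010 = 26

26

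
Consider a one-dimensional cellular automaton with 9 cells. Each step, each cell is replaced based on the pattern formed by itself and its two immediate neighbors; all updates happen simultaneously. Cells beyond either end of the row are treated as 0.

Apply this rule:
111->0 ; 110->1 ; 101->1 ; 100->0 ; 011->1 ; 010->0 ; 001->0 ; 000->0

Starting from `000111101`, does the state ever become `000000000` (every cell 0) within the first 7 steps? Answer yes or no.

no

000100110
000000110
000000110  (fixed point — unchanged through step 7)
step 7 is 000000110, still not uniform 0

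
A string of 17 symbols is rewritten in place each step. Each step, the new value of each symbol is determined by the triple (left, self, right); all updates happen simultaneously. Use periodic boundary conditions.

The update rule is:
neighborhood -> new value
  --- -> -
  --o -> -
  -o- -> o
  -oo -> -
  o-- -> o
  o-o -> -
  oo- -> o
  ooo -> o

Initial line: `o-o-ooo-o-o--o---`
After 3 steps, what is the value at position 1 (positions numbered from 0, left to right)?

step 1: o-o--oo-o-oo-oo--
step 2: o-oo--o-o--o--oo-
step 3: o--oo-o-oo-oo--o-
position 1 holds -

-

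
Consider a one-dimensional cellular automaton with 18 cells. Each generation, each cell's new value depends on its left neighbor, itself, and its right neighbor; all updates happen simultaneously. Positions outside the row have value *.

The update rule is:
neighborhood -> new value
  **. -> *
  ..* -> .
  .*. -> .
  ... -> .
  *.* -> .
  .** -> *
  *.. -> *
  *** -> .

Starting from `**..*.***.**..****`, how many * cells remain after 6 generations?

6

.**...*.*.***.*...
.***......*.*..*..
.*.**........*..*.
...***........*...
*..*.**........*..
**...***........*.
count of *: 6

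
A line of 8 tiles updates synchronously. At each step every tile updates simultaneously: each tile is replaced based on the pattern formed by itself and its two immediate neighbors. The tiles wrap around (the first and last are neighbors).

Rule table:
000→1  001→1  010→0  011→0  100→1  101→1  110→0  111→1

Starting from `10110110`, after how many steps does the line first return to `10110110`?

step 1: 01001001
step 2: 10110110

2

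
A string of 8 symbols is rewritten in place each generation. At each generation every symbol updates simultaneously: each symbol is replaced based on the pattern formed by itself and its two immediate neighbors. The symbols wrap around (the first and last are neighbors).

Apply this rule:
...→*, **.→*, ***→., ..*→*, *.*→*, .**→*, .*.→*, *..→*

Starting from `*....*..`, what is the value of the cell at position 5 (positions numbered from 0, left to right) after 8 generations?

.

********
........
********  (repeats generation 1; period 2)
generation 8: ........
position 5 holds .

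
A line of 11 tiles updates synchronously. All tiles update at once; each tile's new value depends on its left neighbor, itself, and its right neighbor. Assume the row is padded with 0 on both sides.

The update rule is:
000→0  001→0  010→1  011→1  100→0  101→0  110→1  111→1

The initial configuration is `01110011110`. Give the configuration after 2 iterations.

iteration 1: 01110011110  (fixed point — unchanged through iteration 2)

01110011110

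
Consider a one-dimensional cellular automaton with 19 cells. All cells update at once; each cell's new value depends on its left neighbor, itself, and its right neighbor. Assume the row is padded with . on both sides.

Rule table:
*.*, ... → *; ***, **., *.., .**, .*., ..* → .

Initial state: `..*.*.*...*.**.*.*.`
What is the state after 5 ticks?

***...********.....

*..*.*..*..*..*.*..
....*..........*..*
***...********.....
....*..........****
***...********.....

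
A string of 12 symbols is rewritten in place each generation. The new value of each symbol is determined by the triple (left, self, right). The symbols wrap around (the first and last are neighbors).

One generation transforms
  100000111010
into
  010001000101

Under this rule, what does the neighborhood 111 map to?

At position 7 the neighborhood is 111; the next row has 0 there.

0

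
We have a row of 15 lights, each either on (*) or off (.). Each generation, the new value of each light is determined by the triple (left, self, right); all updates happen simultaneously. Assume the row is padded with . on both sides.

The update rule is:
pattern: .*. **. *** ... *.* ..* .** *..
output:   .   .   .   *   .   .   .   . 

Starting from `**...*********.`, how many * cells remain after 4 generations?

12

generation 1: ...*...........
generation 2: **...**********
generation 3: ...*...........  (repeats generation 1; period 2)
generation 4: **...**********
count of *: 12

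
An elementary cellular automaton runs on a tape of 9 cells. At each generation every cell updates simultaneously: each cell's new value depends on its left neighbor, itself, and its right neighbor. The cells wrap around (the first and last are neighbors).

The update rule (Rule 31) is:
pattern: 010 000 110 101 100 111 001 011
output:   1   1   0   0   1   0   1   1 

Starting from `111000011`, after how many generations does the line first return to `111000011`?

9

000111110
111100001
000011111
111110000
100001111
011111000
110000111
001111100
111000011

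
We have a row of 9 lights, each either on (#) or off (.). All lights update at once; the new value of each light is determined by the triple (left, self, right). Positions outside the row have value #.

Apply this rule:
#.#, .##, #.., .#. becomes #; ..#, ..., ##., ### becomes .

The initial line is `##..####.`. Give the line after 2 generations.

#.####..#

generation 1: ..#.#...#
generation 2: #.####..#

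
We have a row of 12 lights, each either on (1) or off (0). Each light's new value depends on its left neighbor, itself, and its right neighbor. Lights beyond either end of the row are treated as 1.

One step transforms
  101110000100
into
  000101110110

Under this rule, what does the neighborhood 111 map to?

At position 3 the neighborhood is 111; the next row has 1 there.

1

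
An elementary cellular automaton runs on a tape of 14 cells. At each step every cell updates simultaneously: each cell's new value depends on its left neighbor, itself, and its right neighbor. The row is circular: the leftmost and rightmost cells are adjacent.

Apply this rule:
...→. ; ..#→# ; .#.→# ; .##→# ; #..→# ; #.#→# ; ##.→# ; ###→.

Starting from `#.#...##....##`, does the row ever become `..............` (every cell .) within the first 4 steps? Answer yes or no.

step 1: ####.####..##.
step 2: #..###..######
step 3: ####.####.....
step 4: #..###..##...#
step 4 is #..###..##...#, still not uniform .

no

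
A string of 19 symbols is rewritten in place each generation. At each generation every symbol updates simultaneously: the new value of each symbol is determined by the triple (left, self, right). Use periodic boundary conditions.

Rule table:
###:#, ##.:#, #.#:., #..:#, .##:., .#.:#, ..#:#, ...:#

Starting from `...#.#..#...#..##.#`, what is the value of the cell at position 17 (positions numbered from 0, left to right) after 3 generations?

#

generation 1: ####.##########.#.#
generation 2: ####..#########.#..
generation 3: .#####.########.###
position 17 holds #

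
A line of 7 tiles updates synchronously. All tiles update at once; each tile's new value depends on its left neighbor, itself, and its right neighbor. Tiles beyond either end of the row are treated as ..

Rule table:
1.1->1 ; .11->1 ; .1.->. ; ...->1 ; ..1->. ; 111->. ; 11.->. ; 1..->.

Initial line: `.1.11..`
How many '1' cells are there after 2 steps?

..11..1
1.1....
count of 1: 2

2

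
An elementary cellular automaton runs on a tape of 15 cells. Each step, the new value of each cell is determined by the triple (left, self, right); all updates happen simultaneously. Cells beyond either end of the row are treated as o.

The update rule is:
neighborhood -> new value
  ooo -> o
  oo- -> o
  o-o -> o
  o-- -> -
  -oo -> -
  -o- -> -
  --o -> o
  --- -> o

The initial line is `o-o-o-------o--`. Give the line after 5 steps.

ooooo-o-o-ooooo

oo-o--oooooo--o
ooo--o-ooooo-o-
ooo-o-o-ooooo-o
oooo-o-o-ooooo-
ooooo-o-o-ooooo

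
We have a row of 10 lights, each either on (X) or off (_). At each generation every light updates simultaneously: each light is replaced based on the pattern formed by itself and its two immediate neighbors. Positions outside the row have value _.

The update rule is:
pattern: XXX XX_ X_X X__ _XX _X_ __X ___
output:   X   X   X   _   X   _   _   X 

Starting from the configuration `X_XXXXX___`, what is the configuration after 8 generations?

_XXXXXXXXX

_XXXXXX_XX
_XXXXXXXXX
_XXXXXXXXX  (fixed point — unchanged through generation 8)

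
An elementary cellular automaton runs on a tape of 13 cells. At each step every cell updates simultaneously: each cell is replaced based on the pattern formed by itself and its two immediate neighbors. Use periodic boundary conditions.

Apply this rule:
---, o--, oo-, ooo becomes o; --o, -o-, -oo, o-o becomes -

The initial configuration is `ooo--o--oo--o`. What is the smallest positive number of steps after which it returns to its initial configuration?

13

oooo--o--oo--
-oooo--o--oo-
--oooo--o--oo
o--oooo--o--o
oo--oooo--o--
-oo--oooo--o-
--oo--oooo--o
o--oo--oooo--
-o--oo--oooo-
--o--oo--oooo
o--o--oo--ooo
oo--o--oo--oo
ooo--o--oo--o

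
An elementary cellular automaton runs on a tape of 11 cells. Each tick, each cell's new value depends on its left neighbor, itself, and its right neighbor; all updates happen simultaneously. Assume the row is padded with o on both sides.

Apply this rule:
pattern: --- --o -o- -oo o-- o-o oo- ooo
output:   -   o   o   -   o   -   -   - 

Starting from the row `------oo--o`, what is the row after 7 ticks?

---o--o--oo

o----o--oo-
-o--oooo---
-ooo----o-o
----o--oo--
o--oooo--oo
-oo----oo--
---o--o--oo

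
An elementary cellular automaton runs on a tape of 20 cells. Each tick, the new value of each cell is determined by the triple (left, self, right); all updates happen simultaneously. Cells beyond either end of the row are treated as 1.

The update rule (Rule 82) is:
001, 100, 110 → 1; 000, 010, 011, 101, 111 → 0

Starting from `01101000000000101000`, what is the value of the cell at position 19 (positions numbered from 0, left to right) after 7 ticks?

1

00100100000001000101
11011010000010101000
01001001000100000101
00110110101010001000
11010010000001010101
01001101000010000000
00110100100101000001
position 19 holds 1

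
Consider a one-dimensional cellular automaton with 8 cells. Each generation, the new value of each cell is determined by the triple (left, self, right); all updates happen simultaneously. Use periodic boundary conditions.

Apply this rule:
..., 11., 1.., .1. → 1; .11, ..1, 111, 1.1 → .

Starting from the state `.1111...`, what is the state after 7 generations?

11....11

....1111
111....1
..1111..
1....111
1111....
...1111.
11....11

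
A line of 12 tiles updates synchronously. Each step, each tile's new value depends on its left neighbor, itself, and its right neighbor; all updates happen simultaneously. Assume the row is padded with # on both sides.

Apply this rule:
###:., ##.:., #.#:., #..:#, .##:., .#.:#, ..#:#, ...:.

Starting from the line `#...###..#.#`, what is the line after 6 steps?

step 1: .#.#...###..
step 2: .#.##.#...##
step 3: .#....##.#..
step 4: .##..#...###
step 5: ...####.#...
step 6: #.#.....##.#

#.#.....##.#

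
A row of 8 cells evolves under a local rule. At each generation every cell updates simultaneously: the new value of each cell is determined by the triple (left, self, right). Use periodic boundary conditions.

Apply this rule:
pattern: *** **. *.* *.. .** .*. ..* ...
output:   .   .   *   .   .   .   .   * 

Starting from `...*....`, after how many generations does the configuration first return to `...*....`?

2

**...***
...*....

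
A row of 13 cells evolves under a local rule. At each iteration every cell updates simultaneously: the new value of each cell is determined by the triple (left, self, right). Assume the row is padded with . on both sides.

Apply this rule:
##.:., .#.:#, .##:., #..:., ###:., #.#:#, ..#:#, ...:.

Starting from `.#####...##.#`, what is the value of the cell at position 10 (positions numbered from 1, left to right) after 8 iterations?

.

#.......#..##
#......##.#..
#.....#..##..
#....##.#....
#...#..##....
#..##.#......
#.#..##......
###.#........
position 10 holds .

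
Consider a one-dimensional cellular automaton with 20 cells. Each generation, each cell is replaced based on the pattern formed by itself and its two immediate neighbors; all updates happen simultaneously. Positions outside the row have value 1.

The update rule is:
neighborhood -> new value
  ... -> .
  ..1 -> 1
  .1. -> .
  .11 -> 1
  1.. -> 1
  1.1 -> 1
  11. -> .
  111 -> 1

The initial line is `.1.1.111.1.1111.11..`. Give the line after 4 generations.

.111.1.1111.11.11111

1.1.111.1.1111.11.11
.1.111.1.1111.11.111
1.111.1.1111.11.1111
.111.1.1111.11.11111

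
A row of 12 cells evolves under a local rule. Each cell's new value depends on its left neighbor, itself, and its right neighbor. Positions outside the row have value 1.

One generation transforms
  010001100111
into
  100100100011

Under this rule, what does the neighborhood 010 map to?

At position 1 the neighborhood is 010; the next row has 0 there.

0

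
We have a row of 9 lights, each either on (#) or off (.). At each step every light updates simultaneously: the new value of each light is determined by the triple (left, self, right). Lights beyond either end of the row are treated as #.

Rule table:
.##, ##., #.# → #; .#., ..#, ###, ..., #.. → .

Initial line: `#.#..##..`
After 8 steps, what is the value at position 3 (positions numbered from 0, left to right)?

.

##...##..
.#...##..
#....##..
#....##..  (fixed point — unchanged through step 8)
position 3 holds .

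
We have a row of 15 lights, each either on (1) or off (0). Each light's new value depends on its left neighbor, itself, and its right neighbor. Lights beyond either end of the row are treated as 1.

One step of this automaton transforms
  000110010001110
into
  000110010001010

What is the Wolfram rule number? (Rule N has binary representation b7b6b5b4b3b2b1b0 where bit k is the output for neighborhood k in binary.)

position 12: 111 → 0  (bit 7 = 0)
position 4: 110 → 1  (bit 6 = 1)
position 14: 101 → 0  (bit 5 = 0)
position 0: 100 → 0  (bit 4 = 0)
position 3: 011 → 1  (bit 3 = 1)
position 7: 010 → 1  (bit 2 = 1)
position 2: 001 → 0  (bit 1 = 0)
position 1: 000 → 0  (bit 0 = 0)
bits b7..b0 = 01001100 = 76

76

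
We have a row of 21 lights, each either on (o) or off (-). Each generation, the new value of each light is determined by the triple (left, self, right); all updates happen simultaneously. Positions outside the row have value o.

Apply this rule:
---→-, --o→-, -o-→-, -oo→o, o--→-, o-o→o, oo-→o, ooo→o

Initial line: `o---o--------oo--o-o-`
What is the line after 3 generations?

o------------oo---o-o
o------------oo----oo
o------------oo----oo

o------------oo----oo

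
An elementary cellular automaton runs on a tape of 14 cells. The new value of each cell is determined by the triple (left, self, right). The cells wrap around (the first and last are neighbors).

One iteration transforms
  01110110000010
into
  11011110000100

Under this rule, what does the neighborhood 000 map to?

At position 8 the neighborhood is 000; the next row has 0 there.

0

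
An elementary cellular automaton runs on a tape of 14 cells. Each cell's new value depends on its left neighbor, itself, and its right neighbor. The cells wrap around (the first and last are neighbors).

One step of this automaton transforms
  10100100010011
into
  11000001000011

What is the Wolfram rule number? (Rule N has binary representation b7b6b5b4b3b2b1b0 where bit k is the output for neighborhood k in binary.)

233

position 13: 111 → 1  (bit 7 = 1)
position 0: 110 → 1  (bit 6 = 1)
position 1: 101 → 1  (bit 5 = 1)
position 3: 100 → 0  (bit 4 = 0)
position 12: 011 → 1  (bit 3 = 1)
position 2: 010 → 0  (bit 2 = 0)
position 4: 001 → 0  (bit 1 = 0)
position 7: 000 → 1  (bit 0 = 1)
bits b7..b0 = 11101001 = 233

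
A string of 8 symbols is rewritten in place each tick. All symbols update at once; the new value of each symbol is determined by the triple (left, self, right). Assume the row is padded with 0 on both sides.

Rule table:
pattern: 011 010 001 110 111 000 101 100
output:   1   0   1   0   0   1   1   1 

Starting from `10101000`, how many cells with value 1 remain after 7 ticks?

tick 1: 01010111
tick 2: 10101100
tick 3: 01011011
tick 4: 10110110
tick 5: 01101101
tick 6: 11011010
tick 7: 10110101
count of 1: 5

5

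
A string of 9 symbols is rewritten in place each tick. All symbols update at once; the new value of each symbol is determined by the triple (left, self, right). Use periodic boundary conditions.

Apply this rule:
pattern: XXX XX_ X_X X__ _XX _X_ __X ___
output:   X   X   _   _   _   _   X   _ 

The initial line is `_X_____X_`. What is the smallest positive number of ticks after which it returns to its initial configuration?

tick 1: X_____X__
tick 2: _____X__X
tick 3: ____X__X_
tick 4: ___X__X__
tick 5: __X__X___
tick 6: _X__X____
tick 7: X__X_____
tick 8: __X_____X
tick 9: _X_____X_

9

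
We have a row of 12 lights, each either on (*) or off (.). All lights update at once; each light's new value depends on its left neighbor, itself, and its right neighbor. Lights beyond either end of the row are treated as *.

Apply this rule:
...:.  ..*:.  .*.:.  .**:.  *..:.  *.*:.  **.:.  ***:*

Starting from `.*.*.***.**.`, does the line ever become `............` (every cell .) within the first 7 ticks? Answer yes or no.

tick 1: ......*.....
tick 2: ............
all cells are . at tick 2

yes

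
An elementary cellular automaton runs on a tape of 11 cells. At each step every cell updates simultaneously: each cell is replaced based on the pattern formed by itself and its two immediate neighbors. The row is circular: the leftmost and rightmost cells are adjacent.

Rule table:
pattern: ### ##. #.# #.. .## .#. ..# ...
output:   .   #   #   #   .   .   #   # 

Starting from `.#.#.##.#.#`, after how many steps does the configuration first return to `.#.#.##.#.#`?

11

#.#.#.##.#.
.#.#.#.##.#
#.#.#.#.##.
.#.#.#.#.##
#.#.#.#.#.#
##.#.#.#.#.
.##.#.#.#.#
#.##.#.#.#.
.#.##.#.#.#
#.#.##.#.#.
.#.#.##.#.#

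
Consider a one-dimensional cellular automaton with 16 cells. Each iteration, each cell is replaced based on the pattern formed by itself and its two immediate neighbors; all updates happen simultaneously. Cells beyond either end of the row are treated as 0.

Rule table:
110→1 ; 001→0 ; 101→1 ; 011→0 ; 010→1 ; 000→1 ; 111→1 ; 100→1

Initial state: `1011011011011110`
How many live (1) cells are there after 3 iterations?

10

iteration 1: 1101101101101111
iteration 2: 0110110110110111
iteration 3: 0011011011011011
count of 1: 10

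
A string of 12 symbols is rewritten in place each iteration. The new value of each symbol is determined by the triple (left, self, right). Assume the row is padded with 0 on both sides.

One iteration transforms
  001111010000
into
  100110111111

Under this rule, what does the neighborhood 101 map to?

1

At position 6 the neighborhood is 101; the next row has 1 there.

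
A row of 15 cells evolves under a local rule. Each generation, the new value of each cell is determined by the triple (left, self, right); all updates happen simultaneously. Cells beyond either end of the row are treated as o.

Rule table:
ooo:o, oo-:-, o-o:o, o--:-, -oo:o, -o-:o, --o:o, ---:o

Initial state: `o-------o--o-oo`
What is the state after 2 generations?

generation 1: --ooooooo-ooooo
generation 2: -ooooooo-oooooo

-ooooooo-oooooo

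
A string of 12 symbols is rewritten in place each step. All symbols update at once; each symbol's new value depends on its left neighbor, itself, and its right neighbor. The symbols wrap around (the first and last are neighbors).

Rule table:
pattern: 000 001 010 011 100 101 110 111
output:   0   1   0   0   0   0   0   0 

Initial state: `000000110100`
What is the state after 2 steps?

000010000000

step 1: 000001000000
step 2: 000010000000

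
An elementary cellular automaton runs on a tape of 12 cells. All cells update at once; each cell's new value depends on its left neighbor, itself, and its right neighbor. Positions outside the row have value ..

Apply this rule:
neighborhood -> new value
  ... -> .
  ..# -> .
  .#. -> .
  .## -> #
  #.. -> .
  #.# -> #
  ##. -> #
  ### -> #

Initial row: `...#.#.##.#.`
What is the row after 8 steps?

....#.####..
.....#####..
.....#####..  (fixed point — unchanged through step 8)

.....#####..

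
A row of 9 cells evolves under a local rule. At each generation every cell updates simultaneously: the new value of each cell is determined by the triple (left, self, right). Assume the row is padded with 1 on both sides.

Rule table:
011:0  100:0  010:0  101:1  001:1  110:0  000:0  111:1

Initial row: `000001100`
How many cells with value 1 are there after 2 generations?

generation 1: 000010001
generation 2: 000100010
count of 1: 2

2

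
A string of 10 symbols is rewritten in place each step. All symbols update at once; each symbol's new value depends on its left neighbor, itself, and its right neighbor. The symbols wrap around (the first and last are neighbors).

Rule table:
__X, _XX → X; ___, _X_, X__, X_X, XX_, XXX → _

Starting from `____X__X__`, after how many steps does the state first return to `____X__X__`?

step 1: ___X__X___
step 2: __X__X____
step 3: _X__X_____
step 4: X__X______
step 5: __X______X
step 6: _X______X_
step 7: X______X__
step 8: ______X__X
step 9: _____X__X_
step 10: ____X__X__

10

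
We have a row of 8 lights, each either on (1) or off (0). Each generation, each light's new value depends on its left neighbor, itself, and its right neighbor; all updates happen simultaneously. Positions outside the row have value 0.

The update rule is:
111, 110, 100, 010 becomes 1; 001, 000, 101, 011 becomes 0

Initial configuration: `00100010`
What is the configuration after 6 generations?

00000101

00110011
00011001
00001101
00000101
00000101  (fixed point — unchanged through generation 6)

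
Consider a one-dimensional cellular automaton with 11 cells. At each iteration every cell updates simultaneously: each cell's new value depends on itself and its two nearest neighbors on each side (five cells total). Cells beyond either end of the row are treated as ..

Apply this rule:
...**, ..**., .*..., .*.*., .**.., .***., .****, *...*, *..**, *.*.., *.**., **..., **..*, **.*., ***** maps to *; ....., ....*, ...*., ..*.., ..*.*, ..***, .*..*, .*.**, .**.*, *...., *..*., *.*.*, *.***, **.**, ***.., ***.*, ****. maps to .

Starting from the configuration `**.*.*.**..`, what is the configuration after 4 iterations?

....*.*..**

*.*.*..***.
.*.**.*.*.*
...*.*.*.**
....*.*..**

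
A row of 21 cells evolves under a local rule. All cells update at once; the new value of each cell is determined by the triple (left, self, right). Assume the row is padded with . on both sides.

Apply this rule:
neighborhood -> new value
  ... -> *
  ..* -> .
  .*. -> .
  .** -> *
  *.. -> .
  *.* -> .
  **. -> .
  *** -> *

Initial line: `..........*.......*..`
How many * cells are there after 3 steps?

11

*********...*****...*
********..*.****..*..
*******.....***.....*
count of *: 11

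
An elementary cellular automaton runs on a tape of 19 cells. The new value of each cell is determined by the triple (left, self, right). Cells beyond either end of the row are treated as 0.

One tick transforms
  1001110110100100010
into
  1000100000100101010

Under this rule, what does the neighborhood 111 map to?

1

At position 4 the neighborhood is 111; the next row has 1 there.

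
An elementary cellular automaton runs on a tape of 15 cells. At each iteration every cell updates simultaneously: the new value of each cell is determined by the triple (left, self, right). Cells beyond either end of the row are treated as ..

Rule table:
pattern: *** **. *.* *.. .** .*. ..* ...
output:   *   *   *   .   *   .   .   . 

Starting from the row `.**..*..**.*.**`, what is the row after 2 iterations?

.**.....*******

.**.....***.***
.**.....*******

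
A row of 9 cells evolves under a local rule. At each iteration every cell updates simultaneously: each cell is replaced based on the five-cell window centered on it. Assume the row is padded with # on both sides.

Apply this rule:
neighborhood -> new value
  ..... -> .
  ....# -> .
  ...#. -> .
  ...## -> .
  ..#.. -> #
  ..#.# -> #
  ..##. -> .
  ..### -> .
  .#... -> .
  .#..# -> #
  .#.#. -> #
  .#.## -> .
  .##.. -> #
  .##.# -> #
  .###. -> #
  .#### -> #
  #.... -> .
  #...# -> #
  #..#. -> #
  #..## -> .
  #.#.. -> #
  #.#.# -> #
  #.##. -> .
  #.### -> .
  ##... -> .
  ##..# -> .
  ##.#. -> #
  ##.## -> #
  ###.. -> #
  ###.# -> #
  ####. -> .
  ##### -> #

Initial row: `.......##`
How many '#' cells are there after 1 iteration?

iteration 1: ........#
count of #: 1

1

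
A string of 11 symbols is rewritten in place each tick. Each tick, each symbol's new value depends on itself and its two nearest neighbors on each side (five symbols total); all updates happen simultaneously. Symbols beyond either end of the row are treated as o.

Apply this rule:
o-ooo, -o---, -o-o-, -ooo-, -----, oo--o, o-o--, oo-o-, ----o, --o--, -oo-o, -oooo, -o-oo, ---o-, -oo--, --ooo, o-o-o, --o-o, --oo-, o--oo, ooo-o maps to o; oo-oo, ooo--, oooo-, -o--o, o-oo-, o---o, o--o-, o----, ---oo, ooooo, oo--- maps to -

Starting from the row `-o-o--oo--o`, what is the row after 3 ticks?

oooo-oooooo
---o-oo----
--ooo-o--o-

--ooo-o--o-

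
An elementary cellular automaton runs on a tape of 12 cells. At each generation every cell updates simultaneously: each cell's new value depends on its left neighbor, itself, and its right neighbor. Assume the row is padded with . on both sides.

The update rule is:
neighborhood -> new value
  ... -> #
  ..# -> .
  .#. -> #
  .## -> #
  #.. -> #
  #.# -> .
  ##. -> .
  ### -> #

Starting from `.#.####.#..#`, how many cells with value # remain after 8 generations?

generation 1: .#.###..##.#
generation 2: .#.##.#.#..#
generation 3: .#.#..#.##.#
generation 4: .#.##.#.#..#  (repeats generation 2; period 2)
generation 8: .#.##.#.#..#
count of #: 6

6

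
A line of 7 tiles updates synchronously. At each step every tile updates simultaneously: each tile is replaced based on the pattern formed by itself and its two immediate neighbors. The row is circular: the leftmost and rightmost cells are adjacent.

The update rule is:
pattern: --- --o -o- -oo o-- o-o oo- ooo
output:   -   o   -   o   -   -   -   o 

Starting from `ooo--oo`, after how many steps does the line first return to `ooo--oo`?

oo--ooo
o--oooo
--ooooo
-ooooo-
ooooo--
oooo--o
ooo--oo

7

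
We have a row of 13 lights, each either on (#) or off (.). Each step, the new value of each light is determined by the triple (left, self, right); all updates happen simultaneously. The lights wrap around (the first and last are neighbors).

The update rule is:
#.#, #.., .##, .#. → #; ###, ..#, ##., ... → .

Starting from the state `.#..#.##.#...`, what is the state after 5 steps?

.##.###.###..
.#.##..##..#.
.###.#.#.#.##
##..########.
#.#.#.......#

#.#.#.......#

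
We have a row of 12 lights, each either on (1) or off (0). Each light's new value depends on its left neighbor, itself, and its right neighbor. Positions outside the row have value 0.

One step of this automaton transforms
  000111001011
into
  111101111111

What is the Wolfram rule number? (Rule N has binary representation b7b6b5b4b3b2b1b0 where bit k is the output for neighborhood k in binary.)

position 4: 111 → 0  (bit 7 = 0)
position 5: 110 → 1  (bit 6 = 1)
position 9: 101 → 1  (bit 5 = 1)
position 6: 100 → 1  (bit 4 = 1)
position 3: 011 → 1  (bit 3 = 1)
position 8: 010 → 1  (bit 2 = 1)
position 2: 001 → 1  (bit 1 = 1)
position 0: 000 → 1  (bit 0 = 1)
bits b7..b0 = 01111111 = 127

127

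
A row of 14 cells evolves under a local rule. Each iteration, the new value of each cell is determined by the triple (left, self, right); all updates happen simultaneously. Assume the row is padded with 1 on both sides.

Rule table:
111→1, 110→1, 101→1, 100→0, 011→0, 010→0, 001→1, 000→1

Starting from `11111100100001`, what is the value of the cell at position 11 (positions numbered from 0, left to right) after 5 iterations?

0

11111101001110
11111110010111
11111110101011
11111111010101
11111111101010
position 11 holds 0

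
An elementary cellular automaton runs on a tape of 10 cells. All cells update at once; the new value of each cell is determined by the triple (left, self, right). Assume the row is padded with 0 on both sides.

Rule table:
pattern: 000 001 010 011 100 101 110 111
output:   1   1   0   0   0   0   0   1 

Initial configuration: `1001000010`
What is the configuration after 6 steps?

step 1: 0010011100
step 2: 1100101001
step 3: 0001000010
step 4: 1110011100
step 5: 0100101001
step 6: 1001000010

1001000010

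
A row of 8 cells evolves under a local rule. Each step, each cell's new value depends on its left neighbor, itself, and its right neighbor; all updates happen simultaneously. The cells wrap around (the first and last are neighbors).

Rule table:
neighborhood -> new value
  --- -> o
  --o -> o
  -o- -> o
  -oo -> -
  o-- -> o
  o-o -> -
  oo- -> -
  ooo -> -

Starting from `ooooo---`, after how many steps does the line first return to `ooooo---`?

2

step 1: -----ooo
step 2: ooooo---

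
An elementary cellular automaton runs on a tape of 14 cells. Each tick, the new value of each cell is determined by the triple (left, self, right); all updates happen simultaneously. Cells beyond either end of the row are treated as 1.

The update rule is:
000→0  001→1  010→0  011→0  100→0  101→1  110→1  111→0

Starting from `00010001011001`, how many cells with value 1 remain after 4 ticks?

7

00100010101010
01000101010101
10001010101010
10010101010101
count of 1: 7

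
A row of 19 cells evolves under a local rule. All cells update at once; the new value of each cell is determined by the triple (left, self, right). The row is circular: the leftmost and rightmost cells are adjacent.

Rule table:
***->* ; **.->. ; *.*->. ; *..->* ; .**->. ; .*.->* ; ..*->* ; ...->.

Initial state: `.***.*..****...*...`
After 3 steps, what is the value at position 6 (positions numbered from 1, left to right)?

*.*..***.**.*.***..
*.***.*.....*..*.**
...*..**...*****..*
position 6 holds .

.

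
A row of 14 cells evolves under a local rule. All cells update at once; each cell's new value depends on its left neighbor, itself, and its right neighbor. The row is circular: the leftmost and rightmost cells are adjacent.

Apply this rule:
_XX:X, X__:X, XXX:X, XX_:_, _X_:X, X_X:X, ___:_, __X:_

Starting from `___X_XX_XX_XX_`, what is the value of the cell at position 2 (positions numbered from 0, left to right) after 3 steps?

step 1: ___XXX_XX_XX_X
step 2: X__XX_XX_XX_XX
step 3: _X_X_XX_XX_XXX
position 2 holds _

_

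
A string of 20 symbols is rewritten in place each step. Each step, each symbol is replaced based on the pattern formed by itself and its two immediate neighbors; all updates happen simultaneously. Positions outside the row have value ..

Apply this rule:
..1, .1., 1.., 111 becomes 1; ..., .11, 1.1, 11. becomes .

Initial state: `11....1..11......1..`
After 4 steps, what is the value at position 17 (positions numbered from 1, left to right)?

step 1: ..1..1111..1....111.
step 2: .1111.11.1111..1.1.1
step 3: 1.11......11.111.1.1
step 4: 1...1....1....1..1.1
position 17 holds .

.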